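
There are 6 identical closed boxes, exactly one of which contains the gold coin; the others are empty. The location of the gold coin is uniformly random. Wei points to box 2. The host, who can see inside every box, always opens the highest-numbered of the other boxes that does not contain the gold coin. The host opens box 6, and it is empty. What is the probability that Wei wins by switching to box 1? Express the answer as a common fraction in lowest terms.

1/5

Apply Bayes' rule, conditioning on where the gold coin actually is.
If it is in any of boxes 1, 2, 3, 4, and 5 (prior 1/6 each): box 6 is the highest-numbered option available, probability 1; weight (1/6)·1 = 1/6 each.
If it is in box 6 (prior 1/6): the host opened box 6, so this case is ruled out; weight (1/6)·0 = 0.
The weights sum to 5/6.
So P(the gold coin in box 1 | the host opened box 6) = (1/6) / (5/6) = 1/5.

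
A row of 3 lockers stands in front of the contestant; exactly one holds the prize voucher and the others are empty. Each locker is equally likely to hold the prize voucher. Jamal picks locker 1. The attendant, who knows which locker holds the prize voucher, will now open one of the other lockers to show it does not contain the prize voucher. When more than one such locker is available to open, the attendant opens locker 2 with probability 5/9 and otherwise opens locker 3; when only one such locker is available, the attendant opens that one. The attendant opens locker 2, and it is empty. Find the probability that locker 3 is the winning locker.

Condition on the true location of the prize voucher.
If it is in locker 1 (prior 1/3): locker 2 is available, opened with probability 5/9; weight (1/3)·(5/9) = 5/27.
If it is in locker 2 (prior 1/3): the attendant opened locker 2, so this case is ruled out; weight (1/3)·0 = 0.
If it is in locker 3 (prior 1/3): only locker 2 is available, probability 1; weight (1/3)·1 = 1/3.
The weights sum to 14/27.
So P(the prize voucher in locker 3 | the attendant opened locker 2) = (1/3) / (14/27) = 9/14.

9/14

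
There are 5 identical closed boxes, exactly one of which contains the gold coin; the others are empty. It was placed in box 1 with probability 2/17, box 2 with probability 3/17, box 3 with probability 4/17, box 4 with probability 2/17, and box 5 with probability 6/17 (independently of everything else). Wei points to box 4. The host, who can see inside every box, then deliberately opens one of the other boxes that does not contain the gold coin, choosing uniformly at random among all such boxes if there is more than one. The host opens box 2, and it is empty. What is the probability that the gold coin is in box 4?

1/9

Consider each possible location of the gold coin in turn.
If it is in box 1 (prior 2/17): the host has 3 equally likely choices, so probability 1/3; weight (2/17)·(1/3) = 2/51.
If it is in box 2 (prior 3/17): the host opened box 2, so this case is ruled out; weight (3/17)·0 = 0.
If it is in box 3 (prior 4/17): the host has 3 equally likely choices, so probability 1/3; weight (4/17)·(1/3) = 4/51.
If it is in box 4 (prior 2/17): the host has 4 equally likely choices, so probability 1/4; weight (2/17)·(1/4) = 1/34.
If it is in box 5 (prior 6/17): the host has 3 equally likely choices, so probability 1/3; weight (6/17)·(1/3) = 2/17.
The weights sum to 9/34.
So P(the gold coin in box 4 | the host opened box 2) = (1/34) / (9/34) = 1/9.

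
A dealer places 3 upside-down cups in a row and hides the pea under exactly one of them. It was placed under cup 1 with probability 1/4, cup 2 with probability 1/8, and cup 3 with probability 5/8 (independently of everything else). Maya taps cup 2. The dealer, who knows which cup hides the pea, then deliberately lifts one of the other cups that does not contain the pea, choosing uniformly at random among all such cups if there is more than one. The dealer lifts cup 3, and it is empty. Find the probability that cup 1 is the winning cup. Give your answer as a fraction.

Apply Bayes' rule, conditioning on where the pea actually is.
If it is under cup 1 (prior 1/4): the dealer has no choice, probability 1; weight (1/4)·1 = 1/4.
If it is under cup 2 (prior 1/8): the dealer has 2 equally likely choices, so probability 1/2; weight (1/8)·(1/2) = 1/16.
If it is under cup 3 (prior 5/8): the dealer opened cup 3, so this case is ruled out; weight (5/8)·0 = 0.
The weights sum to 5/16.
So P(the pea under cup 1 | the dealer opened cup 3) = (1/4) / (5/16) = 4/5.

4/5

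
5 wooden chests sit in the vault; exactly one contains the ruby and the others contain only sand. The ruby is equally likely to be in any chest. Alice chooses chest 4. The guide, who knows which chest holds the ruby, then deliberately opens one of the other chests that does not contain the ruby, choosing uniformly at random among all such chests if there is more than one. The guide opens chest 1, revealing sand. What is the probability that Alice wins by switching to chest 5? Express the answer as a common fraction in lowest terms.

4/15

Condition on the true location of the ruby.
If it is in chest 1 (prior 1/5): the guide opened chest 1, so this case is ruled out; weight (1/5)·0 = 0.
If it is in any of chests 2, 3, and 5 (prior 1/5 each): the guide has 3 equally likely choices, so probability 1/3; weight (1/5)·(1/3) = 1/15 each.
If it is in chest 4 (prior 1/5): the guide has 4 equally likely choices, so probability 1/4; weight (1/5)·(1/4) = 1/20.
The weights sum to 1/4.
So P(the ruby in chest 5 | the guide opened chest 1) = (1/15) / (1/4) = 4/15.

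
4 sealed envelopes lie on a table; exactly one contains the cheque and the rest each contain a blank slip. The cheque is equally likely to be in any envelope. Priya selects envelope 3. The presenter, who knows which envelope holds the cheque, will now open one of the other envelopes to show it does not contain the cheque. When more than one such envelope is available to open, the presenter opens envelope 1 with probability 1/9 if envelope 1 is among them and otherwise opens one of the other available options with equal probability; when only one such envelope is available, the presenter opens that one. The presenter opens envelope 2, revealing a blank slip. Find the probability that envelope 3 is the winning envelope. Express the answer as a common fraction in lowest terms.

8/33

Condition on the true location of the cheque.
If it is in envelope 1 (prior 1/4): envelope 1 holds the prize so is unavailable; the presenter chooses uniformly among the 2 others, probability 1/2; weight (1/4)·(1/2) = 1/8.
If it is in envelope 2 (prior 1/4): the presenter opened envelope 2, so this case is ruled out; weight (1/4)·0 = 0.
If it is in envelope 3 (prior 1/4): envelope 1 is available but not opened; envelope 2 gets probability (1 − 1/9)/2 = 4/9; weight (1/4)·(4/9) = 1/9.
If it is in envelope 4 (prior 1/4): envelope 1 is available but not opened, probability 8/9; weight (1/4)·(8/9) = 2/9.
The weights sum to 11/24.
So P(the cheque in envelope 3 | the presenter opened envelope 2) = (1/9) / (11/24) = 8/33.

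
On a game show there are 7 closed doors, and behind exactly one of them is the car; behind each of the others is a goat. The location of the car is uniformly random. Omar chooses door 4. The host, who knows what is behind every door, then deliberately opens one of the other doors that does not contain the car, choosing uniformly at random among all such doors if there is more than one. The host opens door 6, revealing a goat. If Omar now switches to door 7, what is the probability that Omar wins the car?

Consider each possible location of the car in turn.
If it is behind any of doors 1, 2, 3, 5, and 7 (prior 1/7 each): the host has 5 equally likely choices, so probability 1/5; weight (1/7)·(1/5) = 1/35 each.
If it is behind door 4 (prior 1/7): the host has 6 equally likely choices, so probability 1/6; weight (1/7)·(1/6) = 1/42.
If it is behind door 6 (prior 1/7): the host opened door 6, so this case is ruled out; weight (1/7)·0 = 0.
The weights sum to 1/6.
So P(the car behind door 7 | the host opened door 6) = (1/35) / (1/6) = 6/35.

6/35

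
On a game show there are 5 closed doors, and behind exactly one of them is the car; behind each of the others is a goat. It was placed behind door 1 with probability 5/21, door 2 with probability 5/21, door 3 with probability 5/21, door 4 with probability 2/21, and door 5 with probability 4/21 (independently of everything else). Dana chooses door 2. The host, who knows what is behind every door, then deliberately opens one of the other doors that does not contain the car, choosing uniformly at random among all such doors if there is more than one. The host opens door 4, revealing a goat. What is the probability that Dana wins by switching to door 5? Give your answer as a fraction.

Apply Bayes' rule, conditioning on where the car actually is.
If it is behind either of doors 1 and 3 (prior 5/21 each): the host has 3 equally likely choices, so probability 1/3; weight (5/21)·(1/3) = 5/63 each.
If it is behind door 2 (prior 5/21): the host has 4 equally likely choices, so probability 1/4; weight (5/21)·(1/4) = 5/84.
If it is behind door 4 (prior 2/21): the host opened door 4, so this case is ruled out; weight (2/21)·0 = 0.
If it is behind door 5 (prior 4/21): the host has 3 equally likely choices, so probability 1/3; weight (4/21)·(1/3) = 4/63.
The weights sum to 71/252.
So P(the car behind door 5 | the host opened door 4) = (4/63) / (71/252) = 16/71.

16/71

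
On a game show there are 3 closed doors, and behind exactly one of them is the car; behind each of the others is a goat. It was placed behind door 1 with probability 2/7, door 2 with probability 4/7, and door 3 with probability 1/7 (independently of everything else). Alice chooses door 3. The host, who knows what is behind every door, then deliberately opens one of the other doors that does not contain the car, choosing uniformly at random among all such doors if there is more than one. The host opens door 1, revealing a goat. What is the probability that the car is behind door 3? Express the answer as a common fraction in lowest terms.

1/9

Apply Bayes' rule, conditioning on where the car actually is.
If it is behind door 1 (prior 2/7): the host opened door 1, so this case is ruled out; weight (2/7)·0 = 0.
If it is behind door 2 (prior 4/7): the host has no choice, probability 1; weight (4/7)·1 = 4/7.
If it is behind door 3 (prior 1/7): the host has 2 equally likely choices, so probability 1/2; weight (1/7)·(1/2) = 1/14.
The weights sum to 9/14.
So P(the car behind door 3 | the host opened door 1) = (1/14) / (9/14) = 1/9.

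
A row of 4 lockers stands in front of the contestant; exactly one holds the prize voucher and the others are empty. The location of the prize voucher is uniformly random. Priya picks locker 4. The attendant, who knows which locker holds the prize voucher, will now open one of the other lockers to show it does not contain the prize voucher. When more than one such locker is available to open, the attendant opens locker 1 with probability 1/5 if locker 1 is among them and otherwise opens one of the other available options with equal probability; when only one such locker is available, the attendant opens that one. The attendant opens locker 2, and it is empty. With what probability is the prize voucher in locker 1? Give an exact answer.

5/17

Condition on the true location of the prize voucher.
If it is in locker 1 (prior 1/4): locker 1 holds the prize so is unavailable; the attendant chooses uniformly among the 2 others, probability 1/2; weight (1/4)·(1/2) = 1/8.
If it is in locker 2 (prior 1/4): the attendant opened locker 2, so this case is ruled out; weight (1/4)·0 = 0.
If it is in locker 3 (prior 1/4): locker 1 is available but not opened, probability 4/5; weight (1/4)·(4/5) = 1/5.
If it is in locker 4 (prior 1/4): locker 1 is available but not opened; locker 2 gets probability (1 − 1/5)/2 = 2/5; weight (1/4)·(2/5) = 1/10.
The weights sum to 17/40.
So P(the prize voucher in locker 1 | the attendant opened locker 2) = (1/8) / (17/40) = 5/17.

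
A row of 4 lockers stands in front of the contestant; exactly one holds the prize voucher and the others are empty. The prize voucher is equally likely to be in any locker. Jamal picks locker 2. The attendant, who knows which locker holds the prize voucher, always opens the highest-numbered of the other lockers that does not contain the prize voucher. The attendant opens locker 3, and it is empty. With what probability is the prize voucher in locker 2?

0

Condition on the true location of the prize voucher.
If it is in either of lockers 1 and 2 (prior 1/4 each): the attendant would have opened locker 4 instead, probability 0; weight (1/4)·0 = 0 each.
If it is in locker 3 (prior 1/4): the attendant opened locker 3, so this case is ruled out; weight (1/4)·0 = 0.
If it is in locker 4 (prior 1/4): locker 3 is the highest-numbered option available, probability 1; weight (1/4)·1 = 1/4.
The weights sum to 1/4.
So P(the prize voucher in locker 2 | the attendant opened locker 3) = 0 / (1/4) = 0.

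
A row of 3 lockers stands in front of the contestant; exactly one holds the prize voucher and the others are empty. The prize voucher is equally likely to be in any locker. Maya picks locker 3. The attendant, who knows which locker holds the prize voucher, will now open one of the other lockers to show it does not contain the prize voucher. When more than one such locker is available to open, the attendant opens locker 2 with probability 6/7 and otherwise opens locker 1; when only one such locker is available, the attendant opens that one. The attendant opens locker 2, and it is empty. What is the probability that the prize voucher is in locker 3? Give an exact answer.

6/13

Condition on the true location of the prize voucher.
If it is in locker 1 (prior 1/3): only locker 2 is available, probability 1; weight (1/3)·1 = 1/3.
If it is in locker 2 (prior 1/3): the attendant opened locker 2, so this case is ruled out; weight (1/3)·0 = 0.
If it is in locker 3 (prior 1/3): locker 2 is available, opened with probability 6/7; weight (1/3)·(6/7) = 2/7.
The weights sum to 13/21.
So P(the prize voucher in locker 3 | the attendant opened locker 2) = (2/7) / (13/21) = 6/13.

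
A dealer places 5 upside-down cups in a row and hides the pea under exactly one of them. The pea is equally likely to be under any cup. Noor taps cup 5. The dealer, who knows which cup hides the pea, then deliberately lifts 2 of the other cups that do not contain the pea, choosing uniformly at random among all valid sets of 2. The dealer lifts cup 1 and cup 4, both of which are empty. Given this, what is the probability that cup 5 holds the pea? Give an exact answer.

Condition on the true location of the pea.
If it is under either of cups 1 and 4 (prior 1/5 each): that cup was opened and seen not to hold the prize — ruled out; weight (1/5)·0 = 0 each.
If it is under either of cups 2 and 3 (prior 1/5 each): the dealer has 3 equally likely choices, so probability 1/3; weight (1/5)·(1/3) = 1/15 each.
If it is under cup 5 (prior 1/5): the dealer has 6 equally likely choices, so probability 1/6; weight (1/5)·(1/6) = 1/30.
The weights sum to 1/6.
So P(the pea under cup 5 | the dealer opened cup 1 and cup 4) = (1/30) / (1/6) = 1/5.

1/5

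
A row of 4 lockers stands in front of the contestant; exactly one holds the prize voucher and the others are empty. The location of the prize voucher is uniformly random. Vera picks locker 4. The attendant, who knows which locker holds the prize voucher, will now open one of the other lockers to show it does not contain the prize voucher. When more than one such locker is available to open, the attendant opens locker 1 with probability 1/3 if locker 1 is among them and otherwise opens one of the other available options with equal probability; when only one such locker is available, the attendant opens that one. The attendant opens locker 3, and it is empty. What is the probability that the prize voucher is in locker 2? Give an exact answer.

Consider each possible location of the prize voucher in turn.
If it is in locker 1 (prior 1/4): locker 1 holds the prize so is unavailable; the attendant chooses uniformly among the 2 others, probability 1/2; weight (1/4)·(1/2) = 1/8.
If it is in locker 2 (prior 1/4): locker 1 is available but not opened, probability 2/3; weight (1/4)·(2/3) = 1/6.
If it is in locker 3 (prior 1/4): the attendant opened locker 3, so this case is ruled out; weight (1/4)·0 = 0.
If it is in locker 4 (prior 1/4): locker 1 is available but not opened; locker 3 gets probability (1 − 1/3)/2 = 1/3; weight (1/4)·(1/3) = 1/12.
The weights sum to 3/8.
So P(the prize voucher in locker 2 | the attendant opened locker 3) = (1/6) / (3/8) = 4/9.

4/9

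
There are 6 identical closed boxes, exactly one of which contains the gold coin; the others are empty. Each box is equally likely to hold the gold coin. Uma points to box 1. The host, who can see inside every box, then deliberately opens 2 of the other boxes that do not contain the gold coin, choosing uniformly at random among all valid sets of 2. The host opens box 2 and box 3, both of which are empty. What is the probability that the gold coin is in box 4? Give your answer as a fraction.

Apply Bayes' rule, conditioning on where the gold coin actually is.
If it is in box 1 (prior 1/6): the host has 10 equally likely choices, so probability 1/10; weight (1/6)·(1/10) = 1/60.
If it is in either of boxes 2 and 3 (prior 1/6 each): that box was opened and seen not to hold the prize — ruled out; weight (1/6)·0 = 0 each.
If it is in any of boxes 4, 5, and 6 (prior 1/6 each): the host has 6 equally likely choices, so probability 1/6; weight (1/6)·(1/6) = 1/36 each.
The weights sum to 1/10.
So P(the gold coin in box 4 | the host opened box 2 and box 3) = (1/36) / (1/10) = 5/18.

5/18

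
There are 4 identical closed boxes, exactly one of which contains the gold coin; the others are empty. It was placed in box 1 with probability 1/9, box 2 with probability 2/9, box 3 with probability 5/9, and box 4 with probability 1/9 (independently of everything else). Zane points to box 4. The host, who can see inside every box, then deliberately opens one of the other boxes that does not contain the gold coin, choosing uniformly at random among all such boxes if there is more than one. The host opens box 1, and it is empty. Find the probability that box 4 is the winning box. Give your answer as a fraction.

Consider each possible location of the gold coin in turn.
If it is in box 1 (prior 1/9): the host opened box 1, so this case is ruled out; weight (1/9)·0 = 0.
If it is in box 2 (prior 2/9): the host has 2 equally likely choices, so probability 1/2; weight (2/9)·(1/2) = 1/9.
If it is in box 3 (prior 5/9): the host has 2 equally likely choices, so probability 1/2; weight (5/9)·(1/2) = 5/18.
If it is in box 4 (prior 1/9): the host has 3 equally likely choices, so probability 1/3; weight (1/9)·(1/3) = 1/27.
The weights sum to 23/54.
So P(the gold coin in box 4 | the host opened box 1) = (1/27) / (23/54) = 2/23.

2/23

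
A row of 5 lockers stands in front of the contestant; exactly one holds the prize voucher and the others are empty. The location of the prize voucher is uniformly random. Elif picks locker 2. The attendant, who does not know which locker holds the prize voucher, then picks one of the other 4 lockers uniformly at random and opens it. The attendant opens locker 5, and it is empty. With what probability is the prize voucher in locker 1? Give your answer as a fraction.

Because the attendant chose which locker to open without knowing where the prize voucher is, the choice is independent of the prize location. Learning that locker 5 does not hold the prize voucher simply rules out that one location and leaves the remaining 4 lockers still equally likely by symmetry.
So P(the prize voucher in locker 1) = 1/4.

1/4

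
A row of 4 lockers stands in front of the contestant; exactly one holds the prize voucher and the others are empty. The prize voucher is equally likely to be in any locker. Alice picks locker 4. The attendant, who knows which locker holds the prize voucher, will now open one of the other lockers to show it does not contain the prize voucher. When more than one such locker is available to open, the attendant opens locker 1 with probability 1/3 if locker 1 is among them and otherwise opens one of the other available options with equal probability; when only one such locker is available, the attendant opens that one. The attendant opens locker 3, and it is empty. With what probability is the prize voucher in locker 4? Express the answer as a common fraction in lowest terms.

Consider each possible location of the prize voucher in turn.
If it is in locker 1 (prior 1/4): locker 1 holds the prize so is unavailable; the attendant chooses uniformly among the 2 others, probability 1/2; weight (1/4)·(1/2) = 1/8.
If it is in locker 2 (prior 1/4): locker 1 is available but not opened, probability 2/3; weight (1/4)·(2/3) = 1/6.
If it is in locker 3 (prior 1/4): the attendant opened locker 3, so this case is ruled out; weight (1/4)·0 = 0.
If it is in locker 4 (prior 1/4): locker 1 is available but not opened; locker 3 gets probability (1 − 1/3)/2 = 1/3; weight (1/4)·(1/3) = 1/12.
The weights sum to 3/8.
So P(the prize voucher in locker 4 | the attendant opened locker 3) = (1/12) / (3/8) = 2/9.

2/9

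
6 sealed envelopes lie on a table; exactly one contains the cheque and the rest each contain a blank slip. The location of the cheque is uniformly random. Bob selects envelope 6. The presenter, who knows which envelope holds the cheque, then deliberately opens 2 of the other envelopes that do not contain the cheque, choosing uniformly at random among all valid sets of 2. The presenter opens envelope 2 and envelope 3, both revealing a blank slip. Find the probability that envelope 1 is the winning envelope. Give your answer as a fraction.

Apply Bayes' rule, conditioning on where the cheque actually is.
If it is in any of envelopes 1, 4, and 5 (prior 1/6 each): the presenter has 6 equally likely choices, so probability 1/6; weight (1/6)·(1/6) = 1/36 each.
If it is in either of envelopes 2 and 3 (prior 1/6 each): that envelope was opened and seen not to hold the prize — ruled out; weight (1/6)·0 = 0 each.
If it is in envelope 6 (prior 1/6): the presenter has 10 equally likely choices, so probability 1/10; weight (1/6)·(1/10) = 1/60.
The weights sum to 1/10.
So P(the cheque in envelope 1 | the presenter opened envelope 2 and envelope 3) = (1/36) / (1/10) = 5/18.

5/18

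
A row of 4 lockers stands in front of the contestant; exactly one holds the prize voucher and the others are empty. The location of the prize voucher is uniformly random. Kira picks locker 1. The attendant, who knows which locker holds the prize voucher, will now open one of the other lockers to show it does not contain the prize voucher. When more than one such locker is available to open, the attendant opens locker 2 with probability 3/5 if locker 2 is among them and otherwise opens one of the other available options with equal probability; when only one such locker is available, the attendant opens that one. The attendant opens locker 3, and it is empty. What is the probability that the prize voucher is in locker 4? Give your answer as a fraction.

4/11

Consider each possible location of the prize voucher in turn.
If it is in locker 1 (prior 1/4): locker 2 is available but not opened; locker 3 gets probability (1 − 3/5)/2 = 1/5; weight (1/4)·(1/5) = 1/20.
If it is in locker 2 (prior 1/4): locker 2 holds the prize so is unavailable; the attendant chooses uniformly among the 2 others, probability 1/2; weight (1/4)·(1/2) = 1/8.
If it is in locker 3 (prior 1/4): the attendant opened locker 3, so this case is ruled out; weight (1/4)·0 = 0.
If it is in locker 4 (prior 1/4): locker 2 is available but not opened, probability 2/5; weight (1/4)·(2/5) = 1/10.
The weights sum to 11/40.
So P(the prize voucher in locker 4 | the attendant opened locker 3) = (1/10) / (11/40) = 4/11.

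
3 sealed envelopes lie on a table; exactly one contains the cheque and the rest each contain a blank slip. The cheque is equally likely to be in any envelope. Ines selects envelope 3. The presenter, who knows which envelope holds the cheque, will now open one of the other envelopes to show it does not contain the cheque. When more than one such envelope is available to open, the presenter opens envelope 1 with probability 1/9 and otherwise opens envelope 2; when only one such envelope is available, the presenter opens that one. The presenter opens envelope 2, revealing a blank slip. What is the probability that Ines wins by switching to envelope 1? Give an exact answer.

9/17

Consider each possible location of the cheque in turn.
If it is in envelope 1 (prior 1/3): only envelope 2 is available, probability 1; weight (1/3)·1 = 1/3.
If it is in envelope 2 (prior 1/3): the presenter opened envelope 2, so this case is ruled out; weight (1/3)·0 = 0.
If it is in envelope 3 (prior 1/3): envelope 1 is available but not opened, probability 8/9; weight (1/3)·(8/9) = 8/27.
The weights sum to 17/27.
So P(the cheque in envelope 1 | the presenter opened envelope 2) = (1/3) / (17/27) = 9/17.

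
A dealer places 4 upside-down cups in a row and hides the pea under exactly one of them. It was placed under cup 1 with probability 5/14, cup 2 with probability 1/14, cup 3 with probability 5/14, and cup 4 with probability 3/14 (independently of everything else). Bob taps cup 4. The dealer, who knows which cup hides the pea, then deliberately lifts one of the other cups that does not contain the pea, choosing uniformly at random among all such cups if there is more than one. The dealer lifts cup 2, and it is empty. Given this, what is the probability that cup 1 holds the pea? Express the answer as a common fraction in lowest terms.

5/12

Apply Bayes' rule, conditioning on where the pea actually is.
If it is under either of cups 1 and 3 (prior 5/14 each): the dealer has 2 equally likely choices, so probability 1/2; weight (5/14)·(1/2) = 5/28 each.
If it is under cup 2 (prior 1/14): the dealer opened cup 2, so this case is ruled out; weight (1/14)·0 = 0.
If it is under cup 4 (prior 3/14): the dealer has 3 equally likely choices, so probability 1/3; weight (3/14)·(1/3) = 1/14.
The weights sum to 3/7.
So P(the pea under cup 1 | the dealer opened cup 2) = (5/28) / (3/7) = 5/12.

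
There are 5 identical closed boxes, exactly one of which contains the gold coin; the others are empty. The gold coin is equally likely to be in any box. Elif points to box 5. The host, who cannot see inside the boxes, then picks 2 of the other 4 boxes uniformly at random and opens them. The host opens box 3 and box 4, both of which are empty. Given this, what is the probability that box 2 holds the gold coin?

Consider each possible location of the gold coin in turn.
If it is in any of boxes 1, 2, and 5 (prior 1/5 each): the host picks exactly this set with probability 1/6 regardless, and none is the prize; weight (1/5)·(1/6) = 1/30 each.
If it is in either of boxes 3 and 4 (prior 1/5 each): that box was opened and seen not to hold the prize — ruled out; weight (1/5)·0 = 0 each.
The weights sum to 1/10.
So P(the gold coin in box 2 | the host opened box 3 and box 4) = (1/30) / (1/10) = 1/3.

1/3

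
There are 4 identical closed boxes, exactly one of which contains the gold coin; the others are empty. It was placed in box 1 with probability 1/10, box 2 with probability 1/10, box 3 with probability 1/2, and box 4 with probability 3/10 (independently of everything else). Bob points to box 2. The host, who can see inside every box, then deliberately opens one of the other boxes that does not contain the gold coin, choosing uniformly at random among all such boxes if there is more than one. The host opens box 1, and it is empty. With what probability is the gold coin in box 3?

Apply Bayes' rule, conditioning on where the gold coin actually is.
If it is in box 1 (prior 1/10): the host opened box 1, so this case is ruled out; weight (1/10)·0 = 0.
If it is in box 2 (prior 1/10): the host has 3 equally likely choices, so probability 1/3; weight (1/10)·(1/3) = 1/30.
If it is in box 3 (prior 1/2): the host has 2 equally likely choices, so probability 1/2; weight (1/2)·(1/2) = 1/4.
If it is in box 4 (prior 3/10): the host has 2 equally likely choices, so probability 1/2; weight (3/10)·(1/2) = 3/20.
The weights sum to 13/30.
So P(the gold coin in box 3 | the host opened box 1) = (1/4) / (13/30) = 15/26.

15/26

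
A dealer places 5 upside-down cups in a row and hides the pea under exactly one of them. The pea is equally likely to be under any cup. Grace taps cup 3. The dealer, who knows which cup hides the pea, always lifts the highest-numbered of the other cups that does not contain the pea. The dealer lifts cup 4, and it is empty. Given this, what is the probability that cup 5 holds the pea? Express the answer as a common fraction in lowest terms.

1

Apply Bayes' rule, conditioning on where the pea actually is.
If it is under any of cups 1, 2, and 3 (prior 1/5 each): the dealer would have opened cup 5 instead, probability 0; weight (1/5)·0 = 0 each.
If it is under cup 4 (prior 1/5): the dealer opened cup 4, so this case is ruled out; weight (1/5)·0 = 0.
If it is under cup 5 (prior 1/5): cup 4 is the highest-numbered option available, probability 1; weight (1/5)·1 = 1/5.
The weights sum to 1/5.
So P(the pea under cup 5 | the dealer opened cup 4) = (1/5) / (1/5) = 1.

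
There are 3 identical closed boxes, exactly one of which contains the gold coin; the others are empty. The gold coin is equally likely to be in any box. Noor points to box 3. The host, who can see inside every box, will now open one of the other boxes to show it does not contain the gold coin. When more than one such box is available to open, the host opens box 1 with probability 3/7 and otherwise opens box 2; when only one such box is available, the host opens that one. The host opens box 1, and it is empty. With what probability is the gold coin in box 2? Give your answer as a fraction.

Apply Bayes' rule, conditioning on where the gold coin actually is.
If it is in box 1 (prior 1/3): the host opened box 1, so this case is ruled out; weight (1/3)·0 = 0.
If it is in box 2 (prior 1/3): only box 1 is available, probability 1; weight (1/3)·1 = 1/3.
If it is in box 3 (prior 1/3): box 1 is available, opened with probability 3/7; weight (1/3)·(3/7) = 1/7.
The weights sum to 10/21.
So P(the gold coin in box 2 | the host opened box 1) = (1/3) / (10/21) = 7/10.

7/10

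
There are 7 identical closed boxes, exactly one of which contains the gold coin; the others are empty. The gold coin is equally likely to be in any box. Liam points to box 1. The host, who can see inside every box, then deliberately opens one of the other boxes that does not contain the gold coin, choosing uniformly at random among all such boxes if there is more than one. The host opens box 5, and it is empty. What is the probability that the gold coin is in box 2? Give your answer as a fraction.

Apply Bayes' rule, conditioning on where the gold coin actually is.
If it is in box 1 (prior 1/7): the host has 6 equally likely choices, so probability 1/6; weight (1/7)·(1/6) = 1/42.
If it is in any of boxes 2, 3, 4, 6, and 7 (prior 1/7 each): the host has 5 equally likely choices, so probability 1/5; weight (1/7)·(1/5) = 1/35 each.
If it is in box 5 (prior 1/7): the host opened box 5, so this case is ruled out; weight (1/7)·0 = 0.
The weights sum to 1/6.
So P(the gold coin in box 2 | the host opened box 5) = (1/35) / (1/6) = 6/35.

6/35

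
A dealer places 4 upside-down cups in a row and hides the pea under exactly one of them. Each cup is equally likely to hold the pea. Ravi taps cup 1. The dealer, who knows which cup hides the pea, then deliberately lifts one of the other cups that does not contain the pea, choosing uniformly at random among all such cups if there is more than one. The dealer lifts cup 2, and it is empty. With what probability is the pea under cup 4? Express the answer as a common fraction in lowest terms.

Consider each possible location of the pea in turn.
If it is under cup 1 (prior 1/4): the dealer has 3 equally likely choices, so probability 1/3; weight (1/4)·(1/3) = 1/12.
If it is under cup 2 (prior 1/4): the dealer opened cup 2, so this case is ruled out; weight (1/4)·0 = 0.
If it is under either of cups 3 and 4 (prior 1/4 each): the dealer has 2 equally likely choices, so probability 1/2; weight (1/4)·(1/2) = 1/8 each.
The weights sum to 1/3.
So P(the pea under cup 4 | the dealer opened cup 2) = (1/8) / (1/3) = 3/8.

3/8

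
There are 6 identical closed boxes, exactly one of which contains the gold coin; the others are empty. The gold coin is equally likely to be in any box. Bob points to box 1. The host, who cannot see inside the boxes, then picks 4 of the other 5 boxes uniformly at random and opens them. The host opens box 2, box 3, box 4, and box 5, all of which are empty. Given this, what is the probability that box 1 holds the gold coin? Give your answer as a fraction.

Because the host chose which boxes to open without knowing where the gold coin is, the choice is independent of the prize location. Learning that none of the 4 opened boxes holds the gold coin simply rules out those 4 locations and leaves the remaining 2 boxes still equally likely by symmetry.
So P(the gold coin in box 1) = 1/2.

1/2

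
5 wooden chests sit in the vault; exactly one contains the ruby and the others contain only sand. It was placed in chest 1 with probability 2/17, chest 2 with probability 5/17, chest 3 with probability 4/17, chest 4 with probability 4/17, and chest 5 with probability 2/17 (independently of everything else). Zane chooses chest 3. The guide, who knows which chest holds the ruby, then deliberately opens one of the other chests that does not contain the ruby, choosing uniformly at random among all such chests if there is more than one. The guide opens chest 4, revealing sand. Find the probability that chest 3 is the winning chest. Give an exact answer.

1/4

Condition on the true location of the ruby.
If it is in either of chests 1 and 5 (prior 2/17 each): the guide has 3 equally likely choices, so probability 1/3; weight (2/17)·(1/3) = 2/51 each.
If it is in chest 2 (prior 5/17): the guide has 3 equally likely choices, so probability 1/3; weight (5/17)·(1/3) = 5/51.
If it is in chest 3 (prior 4/17): the guide has 4 equally likely choices, so probability 1/4; weight (4/17)·(1/4) = 1/17.
If it is in chest 4 (prior 4/17): the guide opened chest 4, so this case is ruled out; weight (4/17)·0 = 0.
The weights sum to 4/17.
So P(the ruby in chest 3 | the guide opened chest 4) = (1/17) / (4/17) = 1/4.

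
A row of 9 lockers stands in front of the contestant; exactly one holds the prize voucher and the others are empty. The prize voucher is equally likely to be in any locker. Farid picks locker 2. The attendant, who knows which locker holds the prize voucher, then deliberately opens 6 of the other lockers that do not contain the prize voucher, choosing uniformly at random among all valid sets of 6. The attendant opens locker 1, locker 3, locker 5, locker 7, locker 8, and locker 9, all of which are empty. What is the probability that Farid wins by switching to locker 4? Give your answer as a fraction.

Condition on the true location of the prize voucher.
If it is in any of lockers 1, 3, 5, 7, 8, and 9 (prior 1/9 each): that locker was opened and seen not to hold the prize — ruled out; weight (1/9)·0 = 0 each.
If it is in locker 2 (prior 1/9): the attendant has 28 equally likely choices, so probability 1/28; weight (1/9)·(1/28) = 1/252.
If it is in either of lockers 4 and 6 (prior 1/9 each): the attendant has 7 equally likely choices, so probability 1/7; weight (1/9)·(1/7) = 1/63 each.
The weights sum to 1/28.
So P(the prize voucher in locker 4 | the attendant opened locker 1, locker 3, locker 5, locker 7, locker 8, and locker 9) = (1/63) / (1/28) = 4/9.

4/9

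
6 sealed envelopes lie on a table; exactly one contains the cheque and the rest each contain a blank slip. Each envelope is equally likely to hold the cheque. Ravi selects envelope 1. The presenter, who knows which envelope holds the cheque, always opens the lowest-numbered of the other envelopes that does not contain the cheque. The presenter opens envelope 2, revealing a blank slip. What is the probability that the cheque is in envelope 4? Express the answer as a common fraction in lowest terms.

Condition on the true location of the cheque.
If it is in any of envelopes 1, 3, 4, 5, and 6 (prior 1/6 each): envelope 2 is the lowest-numbered option available, probability 1; weight (1/6)·1 = 1/6 each.
If it is in envelope 2 (prior 1/6): the presenter opened envelope 2, so this case is ruled out; weight (1/6)·0 = 0.
The weights sum to 5/6.
So P(the cheque in envelope 4 | the presenter opened envelope 2) = (1/6) / (5/6) = 1/5.

1/5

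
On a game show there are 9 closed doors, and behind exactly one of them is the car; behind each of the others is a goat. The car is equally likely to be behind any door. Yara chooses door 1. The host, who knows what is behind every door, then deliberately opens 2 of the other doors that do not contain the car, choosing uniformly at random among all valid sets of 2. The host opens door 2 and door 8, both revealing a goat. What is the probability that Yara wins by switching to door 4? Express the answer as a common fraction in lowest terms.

Apply Bayes' rule, conditioning on where the car actually is.
If it is behind door 1 (prior 1/9): the host has 28 equally likely choices, so probability 1/28; weight (1/9)·(1/28) = 1/252.
If it is behind either of doors 2 and 8 (prior 1/9 each): that door was opened and seen not to hold the prize — ruled out; weight (1/9)·0 = 0 each.
If it is behind any of doors 3, 4, 5, 6, 7, and 9 (prior 1/9 each): the host has 21 equally likely choices, so probability 1/21; weight (1/9)·(1/21) = 1/189 each.
The weights sum to 1/28.
So P(the car behind door 4 | the host opened door 2 and door 8) = (1/189) / (1/28) = 4/27.

4/27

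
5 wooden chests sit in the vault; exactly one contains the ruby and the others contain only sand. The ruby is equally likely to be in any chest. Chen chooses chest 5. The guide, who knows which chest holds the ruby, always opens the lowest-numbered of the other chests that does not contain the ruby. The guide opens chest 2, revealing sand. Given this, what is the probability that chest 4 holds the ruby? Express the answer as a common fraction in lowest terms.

0

Consider each possible location of the ruby in turn.
If it is in chest 1 (prior 1/5): chest 2 is the lowest-numbered option available, probability 1; weight (1/5)·1 = 1/5.
If it is in chest 2 (prior 1/5): the guide opened chest 2, so this case is ruled out; weight (1/5)·0 = 0.
If it is in any of chests 3, 4, and 5 (prior 1/5 each): the guide would have opened chest 1 instead, probability 0; weight (1/5)·0 = 0 each.
The weights sum to 1/5.
So P(the ruby in chest 4 | the guide opened chest 2) = 0 / (1/5) = 0.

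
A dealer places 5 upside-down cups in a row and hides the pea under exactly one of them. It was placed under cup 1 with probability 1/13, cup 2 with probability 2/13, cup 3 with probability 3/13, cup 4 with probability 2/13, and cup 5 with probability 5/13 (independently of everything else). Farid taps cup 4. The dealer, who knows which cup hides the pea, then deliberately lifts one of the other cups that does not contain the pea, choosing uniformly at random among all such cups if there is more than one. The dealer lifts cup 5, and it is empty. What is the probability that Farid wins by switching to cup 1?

2/15

Apply Bayes' rule, conditioning on where the pea actually is.
If it is under cup 1 (prior 1/13): the dealer has 3 equally likely choices, so probability 1/3; weight (1/13)·(1/3) = 1/39.
If it is under cup 2 (prior 2/13): the dealer has 3 equally likely choices, so probability 1/3; weight (2/13)·(1/3) = 2/39.
If it is under cup 3 (prior 3/13): the dealer has 3 equally likely choices, so probability 1/3; weight (3/13)·(1/3) = 1/13.
If it is under cup 4 (prior 2/13): the dealer has 4 equally likely choices, so probability 1/4; weight (2/13)·(1/4) = 1/26.
If it is under cup 5 (prior 5/13): the dealer opened cup 5, so this case is ruled out; weight (5/13)·0 = 0.
The weights sum to 5/26.
So P(the pea under cup 1 | the dealer opened cup 5) = (1/39) / (5/26) = 2/15.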